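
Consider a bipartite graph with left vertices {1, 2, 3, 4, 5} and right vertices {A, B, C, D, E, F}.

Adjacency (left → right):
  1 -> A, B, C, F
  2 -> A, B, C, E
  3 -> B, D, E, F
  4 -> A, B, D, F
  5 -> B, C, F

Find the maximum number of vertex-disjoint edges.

One maximum matching: 1-C, 2-E, 3-D, 4-F, 5-B.
This saturates every left vertex, so 5 is the maximum.

5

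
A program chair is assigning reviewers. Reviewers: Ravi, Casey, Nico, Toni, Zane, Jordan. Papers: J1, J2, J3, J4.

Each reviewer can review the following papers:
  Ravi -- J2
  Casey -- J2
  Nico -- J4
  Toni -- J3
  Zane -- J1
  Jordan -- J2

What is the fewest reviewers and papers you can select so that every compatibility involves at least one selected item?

4

A maximum matching has 4 edges (e.g. Ravi–J2, Nico–J4, Toni–J3, Zane–J1).
By König's theorem the minimum vertex cover has the same size. One such cover is {Nico, Toni, Zane, J2}.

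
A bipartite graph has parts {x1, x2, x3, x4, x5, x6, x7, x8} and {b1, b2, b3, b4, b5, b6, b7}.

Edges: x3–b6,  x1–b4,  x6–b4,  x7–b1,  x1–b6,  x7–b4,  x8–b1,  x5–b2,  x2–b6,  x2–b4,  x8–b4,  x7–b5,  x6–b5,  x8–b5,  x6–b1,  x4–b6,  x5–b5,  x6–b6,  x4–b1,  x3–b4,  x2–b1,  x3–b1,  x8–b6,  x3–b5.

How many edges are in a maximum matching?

One maximum matching: x1–b4, x2–b1, x3–b5, x4–b6, x5–b2.
The set {x1, x2, x3, x4, x6, x7, x8} has only 4 neighbours ({b1, b4, b5, b6}), so by Hall's theorem at most 5 of the 8 left vertices can be matched.

5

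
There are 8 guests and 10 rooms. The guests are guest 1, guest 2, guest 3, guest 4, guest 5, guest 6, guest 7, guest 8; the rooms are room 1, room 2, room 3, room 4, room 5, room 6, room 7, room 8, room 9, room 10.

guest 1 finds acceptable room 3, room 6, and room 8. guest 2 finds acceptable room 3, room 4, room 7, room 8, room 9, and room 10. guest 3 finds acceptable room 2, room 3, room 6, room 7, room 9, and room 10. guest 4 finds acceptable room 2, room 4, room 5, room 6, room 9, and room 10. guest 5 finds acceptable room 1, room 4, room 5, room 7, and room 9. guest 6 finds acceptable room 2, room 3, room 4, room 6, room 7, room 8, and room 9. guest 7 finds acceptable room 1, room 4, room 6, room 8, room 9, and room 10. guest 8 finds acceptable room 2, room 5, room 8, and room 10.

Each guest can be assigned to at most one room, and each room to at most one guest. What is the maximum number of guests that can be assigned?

One maximum matching: guest 1-room 3, guest 2-room 10, guest 3-room 9, guest 4-room 5, guest 5-room 7, guest 6-room 2, guest 7-room 4, guest 8-room 8.
This saturates every guest, so 8 is the maximum.

8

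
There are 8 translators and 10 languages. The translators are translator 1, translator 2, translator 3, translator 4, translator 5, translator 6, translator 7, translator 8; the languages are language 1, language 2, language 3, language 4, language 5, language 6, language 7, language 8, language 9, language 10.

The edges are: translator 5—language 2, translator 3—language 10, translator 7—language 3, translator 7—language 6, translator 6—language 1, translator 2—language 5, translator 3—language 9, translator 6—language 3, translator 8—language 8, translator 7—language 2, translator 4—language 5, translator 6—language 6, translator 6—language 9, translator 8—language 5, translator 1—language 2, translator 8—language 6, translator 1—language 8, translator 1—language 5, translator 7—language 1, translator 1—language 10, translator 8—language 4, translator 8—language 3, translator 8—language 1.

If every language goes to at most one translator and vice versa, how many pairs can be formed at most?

A valid assignment of size 7: translator 1–language 10, translator 2–language 5, translator 3–language 9, translator 5–language 2, translator 6–language 6, translator 7–language 1, translator 8–language 8.
The set {translator 2, translator 4} has only 1 neighbour ({language 5}), so by Hall's theorem at most 7 of the 8 translators can be matched.

7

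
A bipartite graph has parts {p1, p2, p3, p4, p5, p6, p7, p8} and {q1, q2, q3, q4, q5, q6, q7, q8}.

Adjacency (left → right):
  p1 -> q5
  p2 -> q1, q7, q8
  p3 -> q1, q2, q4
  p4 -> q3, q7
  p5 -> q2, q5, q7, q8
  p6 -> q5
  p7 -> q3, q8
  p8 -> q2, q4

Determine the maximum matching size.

7

For example, pair p1-q5, p2-q1, p3-q4, p4-q7, p5-q8, p7-q3, p8-q2.
The set {p1, p6} has only 1 neighbour ({q5}), so by Hall's theorem at most 7 of the 8 left vertices can be matched.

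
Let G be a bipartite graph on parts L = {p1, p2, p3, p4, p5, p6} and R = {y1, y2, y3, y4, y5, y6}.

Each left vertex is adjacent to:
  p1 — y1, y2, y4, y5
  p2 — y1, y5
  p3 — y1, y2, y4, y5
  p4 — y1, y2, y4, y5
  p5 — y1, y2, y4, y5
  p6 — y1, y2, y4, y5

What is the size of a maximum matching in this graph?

4

For example, pair p1→y4, p2→y5, p3→y2, p4→y1.
The set {p1, p2, p3, p4, p5, p6} has only 4 neighbours ({y1, y2, y4, y5}), so by Hall's theorem at most 4 of the 6 left vertices can be matched.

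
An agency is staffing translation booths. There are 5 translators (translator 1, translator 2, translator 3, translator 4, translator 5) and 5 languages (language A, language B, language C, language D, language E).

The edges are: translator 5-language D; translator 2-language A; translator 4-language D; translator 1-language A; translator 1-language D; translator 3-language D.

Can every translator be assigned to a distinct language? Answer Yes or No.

The set {translator 1, translator 2, translator 3, translator 4, translator 5} has only 2 neighbours ({language A, language D}), so by Hall's theorem at most 2 of the 5 translators can be matched.
Hence no matching covers every translator.

No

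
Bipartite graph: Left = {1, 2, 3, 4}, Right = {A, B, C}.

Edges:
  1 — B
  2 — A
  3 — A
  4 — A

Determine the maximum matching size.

2

For example, pair 1-B, 2-A.
The set {2, 3, 4} has only 1 neighbour ({A}), so by Hall's theorem at most 2 of the 4 left vertices can be matched.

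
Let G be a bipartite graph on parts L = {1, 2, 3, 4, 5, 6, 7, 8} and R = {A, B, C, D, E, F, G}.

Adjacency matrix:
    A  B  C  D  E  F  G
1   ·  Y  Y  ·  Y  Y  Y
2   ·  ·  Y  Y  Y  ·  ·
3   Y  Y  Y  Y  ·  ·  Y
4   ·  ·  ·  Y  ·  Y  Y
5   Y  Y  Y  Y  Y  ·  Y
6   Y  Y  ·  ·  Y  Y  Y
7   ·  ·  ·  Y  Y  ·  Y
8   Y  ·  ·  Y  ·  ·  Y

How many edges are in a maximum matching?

A valid assignment of size 7: 1-G, 2-C, 3-D, 4-F, 5-B, 6-A, 7-E.
The set {1, 2, 3, 4, 5, 6, 7, 8} has only 7 neighbours ({A, B, C, D, E, F, G}), so by Hall's theorem at most 7 of the 8 left vertices can be matched.

7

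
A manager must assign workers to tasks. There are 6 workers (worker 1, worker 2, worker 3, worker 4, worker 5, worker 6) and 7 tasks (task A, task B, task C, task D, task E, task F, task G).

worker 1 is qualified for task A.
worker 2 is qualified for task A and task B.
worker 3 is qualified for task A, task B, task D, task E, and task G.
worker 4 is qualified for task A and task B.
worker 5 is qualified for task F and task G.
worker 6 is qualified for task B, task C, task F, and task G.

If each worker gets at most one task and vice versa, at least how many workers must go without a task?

1

A valid assignment of size 5: worker 1→task A, worker 2→task B, worker 3→task D, worker 5→task G, worker 6→task F.
The set {worker 1, worker 2, worker 4} has only 2 neighbours ({task A, task B}), so by Hall's theorem at most 5 of the 6 workers can be matched.
That matches 5 of the 6, leaving 1 unmatched; no matching can do better.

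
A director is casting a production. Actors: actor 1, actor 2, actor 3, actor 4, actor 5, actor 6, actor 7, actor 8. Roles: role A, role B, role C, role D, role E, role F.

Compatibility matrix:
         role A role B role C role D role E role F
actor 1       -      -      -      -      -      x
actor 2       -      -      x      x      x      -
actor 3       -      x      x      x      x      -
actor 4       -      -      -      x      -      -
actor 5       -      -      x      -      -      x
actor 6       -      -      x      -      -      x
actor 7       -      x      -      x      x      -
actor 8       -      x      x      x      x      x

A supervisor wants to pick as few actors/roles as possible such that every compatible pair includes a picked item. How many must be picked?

The 5 edges actor 1–role F, actor 2–role E, actor 3–role B, actor 4–role D, actor 5–role C form a matching, so any vertex cover needs at least 5 vertices (one per matched edge).
Conversely {role B, role C, role D, role E, role F} meets every edge and has exactly 5 vertices, so 5 is optimal.

5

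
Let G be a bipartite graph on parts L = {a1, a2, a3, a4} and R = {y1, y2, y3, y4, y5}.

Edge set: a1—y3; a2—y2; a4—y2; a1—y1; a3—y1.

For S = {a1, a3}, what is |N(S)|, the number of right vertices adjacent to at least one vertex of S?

2

The union of neighbours of {a1, a3} is {y1, y3}, which has 2 elements.
Since |N(S)| = 2 ≥ |S| = 2, Hall's condition holds for this subset.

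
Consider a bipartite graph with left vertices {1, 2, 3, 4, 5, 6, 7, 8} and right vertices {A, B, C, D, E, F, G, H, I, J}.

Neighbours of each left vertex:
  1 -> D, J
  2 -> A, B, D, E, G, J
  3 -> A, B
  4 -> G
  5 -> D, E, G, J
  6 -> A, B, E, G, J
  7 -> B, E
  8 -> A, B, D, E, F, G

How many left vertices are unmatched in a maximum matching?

One maximum matching: 1→D, 2→A, 3→B, 4→G, 5→E, 6→J, 8→F.
The set {1, 2, 3, 4, 5, 6, 7} has only 6 neighbours ({A, B, D, E, G, J}), so by Hall's theorem at most 7 of the 8 left vertices can be matched.
That matches 7 of the 8, leaving 1 unmatched; no matching can do better.

1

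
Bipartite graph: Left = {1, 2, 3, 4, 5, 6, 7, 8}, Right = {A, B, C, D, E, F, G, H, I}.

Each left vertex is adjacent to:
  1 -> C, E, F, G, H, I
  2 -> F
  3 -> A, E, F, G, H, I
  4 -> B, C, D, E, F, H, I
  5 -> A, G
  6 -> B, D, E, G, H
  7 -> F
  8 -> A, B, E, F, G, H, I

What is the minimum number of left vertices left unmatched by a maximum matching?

One maximum matching: 1–I, 2–F, 3–H, 4–B, 5–A, 6–E, 8–G.
The set {2, 7} has only 1 neighbour ({F}), so by Hall's theorem at most 7 of the 8 left vertices can be matched.
That matches 7 of the 8, leaving 1 unmatched; no matching can do better.

1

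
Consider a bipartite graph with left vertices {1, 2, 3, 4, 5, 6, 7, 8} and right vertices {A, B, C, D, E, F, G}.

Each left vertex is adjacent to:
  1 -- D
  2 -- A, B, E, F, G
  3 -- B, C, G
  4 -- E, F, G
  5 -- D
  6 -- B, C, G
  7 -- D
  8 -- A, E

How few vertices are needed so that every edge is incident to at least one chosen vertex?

6

The 6 edges 1–D, 2–A, 3–C, 4–G, 6–B, 8–E form a matching, so any vertex cover needs at least 6 vertices (one per matched edge).
Conversely {2, 3, 4, 6, 8, D} meets every edge and has exactly 6 vertices, so 6 is optimal.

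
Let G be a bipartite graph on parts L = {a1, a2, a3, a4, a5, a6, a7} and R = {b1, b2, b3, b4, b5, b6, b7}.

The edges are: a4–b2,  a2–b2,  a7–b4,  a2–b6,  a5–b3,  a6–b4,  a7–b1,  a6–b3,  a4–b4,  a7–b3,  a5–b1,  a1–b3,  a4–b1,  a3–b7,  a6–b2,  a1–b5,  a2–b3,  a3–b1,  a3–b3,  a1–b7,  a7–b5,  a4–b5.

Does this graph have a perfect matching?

One maximum matching: a1–b5, a2–b6, a3–b7, a4–b2, a5–b1, a6–b4, a7–b3.
All 7 left vertices are covered.

Yes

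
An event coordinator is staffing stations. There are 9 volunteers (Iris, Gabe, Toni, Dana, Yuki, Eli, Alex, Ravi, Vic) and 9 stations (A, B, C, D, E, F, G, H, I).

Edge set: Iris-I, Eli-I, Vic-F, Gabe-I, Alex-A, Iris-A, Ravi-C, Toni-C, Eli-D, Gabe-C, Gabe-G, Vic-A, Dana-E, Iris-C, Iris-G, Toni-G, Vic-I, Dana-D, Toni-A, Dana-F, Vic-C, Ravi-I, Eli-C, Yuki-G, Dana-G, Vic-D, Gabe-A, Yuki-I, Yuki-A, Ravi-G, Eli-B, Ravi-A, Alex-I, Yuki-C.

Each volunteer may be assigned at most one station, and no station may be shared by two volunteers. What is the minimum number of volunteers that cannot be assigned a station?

2

One maximum matching: Iris–I, Gabe–A, Toni–C, Dana–E, Yuki–G, Eli–B, Vic–F.
The set {Iris, Gabe, Toni, Yuki, Alex, Ravi} has only 4 neighbours ({A, C, G, I}), so by Hall's theorem at most 7 of the 9 volunteers can be matched.
That matches 7 of the 9, leaving 2 unmatched; no matching can do better.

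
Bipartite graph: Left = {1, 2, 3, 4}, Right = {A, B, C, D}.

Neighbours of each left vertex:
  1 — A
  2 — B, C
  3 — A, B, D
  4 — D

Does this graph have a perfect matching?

For example, pair 1→A, 2→C, 3→B, 4→D.
Every left vertex is matched, so this is a perfect matching.

Yes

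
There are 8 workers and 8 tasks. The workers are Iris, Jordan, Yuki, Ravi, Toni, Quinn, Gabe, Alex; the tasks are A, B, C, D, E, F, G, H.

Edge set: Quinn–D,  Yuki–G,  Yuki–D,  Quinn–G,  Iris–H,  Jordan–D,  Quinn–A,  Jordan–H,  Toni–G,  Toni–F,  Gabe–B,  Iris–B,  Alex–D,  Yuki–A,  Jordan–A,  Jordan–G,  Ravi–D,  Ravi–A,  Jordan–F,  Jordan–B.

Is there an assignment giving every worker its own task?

The set {Iris, Jordan, Yuki, Ravi, Toni, Quinn, Gabe, Alex} has only 6 neighbours ({A, B, D, F, G, H}), so by Hall's theorem at most 6 of the 8 workers can be matched.
Hence no matching covers every worker.

No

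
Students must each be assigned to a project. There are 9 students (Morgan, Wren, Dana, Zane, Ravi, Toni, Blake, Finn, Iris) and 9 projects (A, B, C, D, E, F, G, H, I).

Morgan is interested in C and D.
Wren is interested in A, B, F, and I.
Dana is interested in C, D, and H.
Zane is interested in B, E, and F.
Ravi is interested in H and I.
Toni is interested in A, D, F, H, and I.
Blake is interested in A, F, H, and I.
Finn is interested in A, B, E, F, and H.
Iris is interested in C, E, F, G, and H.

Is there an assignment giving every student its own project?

One maximum matching: Morgan–D, Wren–B, Dana–C, Zane–E, Ravi–I, Toni–H, Blake–F, Finn–A, Iris–G.
All 9 students are covered.

Yes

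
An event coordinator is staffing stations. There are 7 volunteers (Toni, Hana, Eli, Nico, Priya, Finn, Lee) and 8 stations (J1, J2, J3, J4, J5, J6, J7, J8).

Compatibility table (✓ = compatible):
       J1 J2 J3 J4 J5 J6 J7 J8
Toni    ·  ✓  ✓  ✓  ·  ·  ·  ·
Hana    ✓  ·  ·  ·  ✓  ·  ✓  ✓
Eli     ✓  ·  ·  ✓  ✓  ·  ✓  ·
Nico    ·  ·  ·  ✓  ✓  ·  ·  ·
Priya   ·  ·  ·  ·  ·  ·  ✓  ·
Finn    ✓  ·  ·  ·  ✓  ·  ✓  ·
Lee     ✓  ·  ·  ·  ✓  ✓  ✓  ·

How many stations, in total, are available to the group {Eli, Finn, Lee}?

5

The union of neighbours of {Eli, Finn, Lee} is {J1, J4, J5, J6, J7}, which has 5 elements.
Since |N(S)| = 5 ≥ |S| = 3, Hall's condition holds for this subset.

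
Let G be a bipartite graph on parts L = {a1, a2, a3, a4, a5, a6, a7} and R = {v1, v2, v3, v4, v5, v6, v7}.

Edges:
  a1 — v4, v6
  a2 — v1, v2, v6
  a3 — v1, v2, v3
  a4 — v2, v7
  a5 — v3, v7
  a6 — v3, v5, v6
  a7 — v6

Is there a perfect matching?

Yes

A valid assignment of size 7: a1-v4, a2-v2, a3-v1, a4-v7, a5-v3, a6-v5, a7-v6.
All 7 left vertices are covered.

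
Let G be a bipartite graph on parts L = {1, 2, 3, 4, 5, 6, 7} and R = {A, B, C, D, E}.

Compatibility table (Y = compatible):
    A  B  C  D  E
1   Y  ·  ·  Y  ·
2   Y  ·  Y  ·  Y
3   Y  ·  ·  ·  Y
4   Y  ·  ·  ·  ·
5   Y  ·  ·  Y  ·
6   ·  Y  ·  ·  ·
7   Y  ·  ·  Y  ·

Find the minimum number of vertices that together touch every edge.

The 5 edges 1–D, 2–C, 3–E, 4–A, 6–B form a matching, so any vertex cover needs at least 5 vertices (one per matched edge).
Conversely {2, 3, 6, A, D} meets every edge and has exactly 5 vertices, so 5 is optimal.

5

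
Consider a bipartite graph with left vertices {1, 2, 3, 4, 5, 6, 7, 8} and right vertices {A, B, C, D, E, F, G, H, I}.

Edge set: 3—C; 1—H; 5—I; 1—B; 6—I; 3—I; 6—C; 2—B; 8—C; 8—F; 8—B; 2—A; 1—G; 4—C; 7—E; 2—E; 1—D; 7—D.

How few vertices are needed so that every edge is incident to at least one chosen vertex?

6

{1, 2, 7, 8, C, I} is a vertex cover of size 6: every edge has an endpoint in this set.
No smaller cover exists because 1–G, 2–E, 3–I, 4–C, 7–D, 8–B is a matching of size 6, and a cover must include an endpoint of each of these disjoint edges (König's theorem).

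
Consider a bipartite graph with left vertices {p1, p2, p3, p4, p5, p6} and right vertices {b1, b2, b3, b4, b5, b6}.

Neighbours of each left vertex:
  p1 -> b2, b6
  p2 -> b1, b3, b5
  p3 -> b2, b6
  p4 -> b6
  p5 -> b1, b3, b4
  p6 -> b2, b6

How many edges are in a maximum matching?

One maximum matching: p1–b2, p2–b5, p3–b6, p5–b3.
The set {p1, p3, p4, p6} has only 2 neighbours ({b2, b6}), so by Hall's theorem at most 4 of the 6 left vertices can be matched.

4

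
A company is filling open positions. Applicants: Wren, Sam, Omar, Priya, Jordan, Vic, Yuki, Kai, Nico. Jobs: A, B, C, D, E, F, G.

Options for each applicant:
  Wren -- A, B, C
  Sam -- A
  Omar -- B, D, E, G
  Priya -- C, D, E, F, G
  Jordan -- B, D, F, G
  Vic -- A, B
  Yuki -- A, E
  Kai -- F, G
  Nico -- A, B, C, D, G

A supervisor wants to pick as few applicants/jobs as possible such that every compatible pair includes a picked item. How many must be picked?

7

The 7 edges Wren–C, Sam–A, Omar–D, Priya–G, Jordan–F, Vic–B, Yuki–E form a matching, so any vertex cover needs at least 7 vertices (one per matched edge).
Conversely {A, B, C, D, E, F, G} meets every edge and has exactly 7 vertices, so 7 is optimal.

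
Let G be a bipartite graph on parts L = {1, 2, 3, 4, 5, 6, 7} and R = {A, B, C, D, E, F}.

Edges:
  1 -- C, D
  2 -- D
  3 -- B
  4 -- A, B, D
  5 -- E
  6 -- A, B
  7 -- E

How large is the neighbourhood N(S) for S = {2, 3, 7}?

3

The union of neighbours of {2, 3, 7} is {B, D, E}, which has 3 elements.
Since |N(S)| = 3 ≥ |S| = 3, Hall's condition holds for this subset.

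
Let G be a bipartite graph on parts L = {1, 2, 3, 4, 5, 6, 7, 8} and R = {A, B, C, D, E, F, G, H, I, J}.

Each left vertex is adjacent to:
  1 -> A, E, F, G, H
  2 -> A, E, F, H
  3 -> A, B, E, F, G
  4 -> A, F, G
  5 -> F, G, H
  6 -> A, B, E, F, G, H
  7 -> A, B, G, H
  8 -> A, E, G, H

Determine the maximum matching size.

6

One maximum matching: 1→A, 2→E, 3→B, 4→F, 5→H, 6→G.
The set {1, 2, 3, 4, 5, 6, 7, 8} has only 6 neighbours ({A, B, E, F, G, H}), so by Hall's theorem at most 6 of the 8 left vertices can be matched.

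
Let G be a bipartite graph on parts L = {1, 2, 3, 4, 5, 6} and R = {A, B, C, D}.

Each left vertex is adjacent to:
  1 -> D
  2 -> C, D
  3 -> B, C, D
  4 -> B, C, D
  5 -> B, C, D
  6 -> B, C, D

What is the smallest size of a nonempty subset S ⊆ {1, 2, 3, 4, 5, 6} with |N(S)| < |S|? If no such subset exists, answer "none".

Take S = {1, 2, 3, 4}. Its neighbourhood is {B, C, D}, so |N(S)| = 3 < |S| = 4.
Every subset of size less than 4 has at least as many neighbours as members, so 4 is the minimum.

4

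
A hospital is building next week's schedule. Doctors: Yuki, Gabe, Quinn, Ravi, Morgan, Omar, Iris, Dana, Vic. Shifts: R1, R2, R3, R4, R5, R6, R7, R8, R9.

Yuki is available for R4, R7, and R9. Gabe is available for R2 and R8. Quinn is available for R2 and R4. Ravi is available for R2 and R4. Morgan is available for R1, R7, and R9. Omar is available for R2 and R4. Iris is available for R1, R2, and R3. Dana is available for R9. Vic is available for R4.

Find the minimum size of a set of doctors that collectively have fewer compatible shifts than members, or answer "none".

Take S = {Quinn, Ravi, Omar}. Its neighbourhood is {R2, R4}, so |N(S)| = 2 < |S| = 3.
Every subset of size less than 3 has at least as many neighbours as members, so 3 is the minimum.

3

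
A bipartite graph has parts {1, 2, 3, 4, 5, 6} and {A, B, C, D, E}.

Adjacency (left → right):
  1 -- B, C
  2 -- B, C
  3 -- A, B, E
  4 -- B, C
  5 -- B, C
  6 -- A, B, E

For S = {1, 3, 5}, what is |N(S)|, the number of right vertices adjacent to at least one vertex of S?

The union of neighbours of {1, 3, 5} is {A, B, C, E}, which has 4 elements.
Since |N(S)| = 4 ≥ |S| = 3, Hall's condition holds for this subset.

4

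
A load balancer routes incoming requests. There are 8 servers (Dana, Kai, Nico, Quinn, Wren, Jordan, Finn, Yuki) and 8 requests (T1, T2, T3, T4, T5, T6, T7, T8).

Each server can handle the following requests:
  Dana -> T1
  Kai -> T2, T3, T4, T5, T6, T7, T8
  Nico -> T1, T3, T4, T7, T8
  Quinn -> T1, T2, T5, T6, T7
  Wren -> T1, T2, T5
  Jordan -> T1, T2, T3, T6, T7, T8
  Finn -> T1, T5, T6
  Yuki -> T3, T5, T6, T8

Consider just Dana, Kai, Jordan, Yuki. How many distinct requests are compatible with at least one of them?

8

The union of neighbours of {Dana, Kai, Jordan, Yuki} is {T1, T2, T3, T4, T5, T6, T7, T8}, which has 8 elements.
Since |N(S)| = 8 ≥ |S| = 4, Hall's condition holds for this subset.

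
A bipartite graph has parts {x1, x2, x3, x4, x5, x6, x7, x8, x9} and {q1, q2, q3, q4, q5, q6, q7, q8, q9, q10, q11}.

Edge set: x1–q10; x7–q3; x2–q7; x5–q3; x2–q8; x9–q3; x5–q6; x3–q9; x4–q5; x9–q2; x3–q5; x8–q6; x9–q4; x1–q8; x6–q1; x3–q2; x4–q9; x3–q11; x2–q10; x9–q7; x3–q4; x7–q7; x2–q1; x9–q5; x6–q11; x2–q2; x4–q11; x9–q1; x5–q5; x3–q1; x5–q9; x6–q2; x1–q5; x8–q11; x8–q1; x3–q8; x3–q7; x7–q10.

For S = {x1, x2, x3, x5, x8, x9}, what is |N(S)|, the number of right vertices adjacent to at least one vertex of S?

11

The union of neighbours of {x1, x2, x3, x5, x8, x9} is {q1, q2, q3, q4, q5, q6, q7, q8, q9, q10, q11}, which has 11 elements.
Since |N(S)| = 11 ≥ |S| = 6, Hall's condition holds for this subset.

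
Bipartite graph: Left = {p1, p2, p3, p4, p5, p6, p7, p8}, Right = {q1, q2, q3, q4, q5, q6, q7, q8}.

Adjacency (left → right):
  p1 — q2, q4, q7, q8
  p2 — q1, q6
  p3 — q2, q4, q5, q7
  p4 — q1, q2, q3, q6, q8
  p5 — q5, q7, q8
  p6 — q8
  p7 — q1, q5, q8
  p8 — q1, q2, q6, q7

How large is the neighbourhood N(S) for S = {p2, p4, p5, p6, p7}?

The union of neighbours of {p2, p4, p5, p6, p7} is {q1, q2, q3, q5, q6, q7, q8}, which has 7 elements.
Since |N(S)| = 7 ≥ |S| = 5, Hall's condition holds for this subset.

7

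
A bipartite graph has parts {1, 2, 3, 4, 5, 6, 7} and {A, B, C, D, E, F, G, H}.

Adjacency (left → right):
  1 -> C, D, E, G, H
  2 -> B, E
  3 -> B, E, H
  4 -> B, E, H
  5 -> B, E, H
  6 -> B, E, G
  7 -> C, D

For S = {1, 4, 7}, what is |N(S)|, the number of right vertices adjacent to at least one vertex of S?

The union of neighbours of {1, 4, 7} is {B, C, D, E, G, H}, which has 6 elements.
Since |N(S)| = 6 ≥ |S| = 3, Hall's condition holds for this subset.

6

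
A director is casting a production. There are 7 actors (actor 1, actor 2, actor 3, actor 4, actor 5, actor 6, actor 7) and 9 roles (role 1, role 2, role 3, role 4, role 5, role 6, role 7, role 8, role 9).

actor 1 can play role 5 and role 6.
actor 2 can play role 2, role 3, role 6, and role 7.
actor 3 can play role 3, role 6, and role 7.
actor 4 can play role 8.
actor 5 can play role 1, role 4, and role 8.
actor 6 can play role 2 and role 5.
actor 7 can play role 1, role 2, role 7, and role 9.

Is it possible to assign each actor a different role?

Yes

One maximum matching: actor 1–role 6, actor 2–role 7, actor 3–role 3, actor 4–role 8, actor 5–role 1, actor 6–role 5, actor 7–role 2.
Every actor is matched, so this matching saturates all of them.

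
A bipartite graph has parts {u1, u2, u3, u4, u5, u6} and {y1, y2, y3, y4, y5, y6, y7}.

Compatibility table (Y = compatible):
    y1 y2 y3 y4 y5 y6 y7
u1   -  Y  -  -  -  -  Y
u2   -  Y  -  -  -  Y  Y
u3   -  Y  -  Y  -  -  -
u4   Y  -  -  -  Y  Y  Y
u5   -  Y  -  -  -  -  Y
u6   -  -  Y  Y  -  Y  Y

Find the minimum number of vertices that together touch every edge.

6

A maximum matching has 6 edges (e.g. u1–y2, u2–y6, u3–y4, u4–y1, u5–y7, u6–y3).
By König's theorem the minimum vertex cover has the same size. One such cover is {u1, u2, u3, u4, u5, u6}.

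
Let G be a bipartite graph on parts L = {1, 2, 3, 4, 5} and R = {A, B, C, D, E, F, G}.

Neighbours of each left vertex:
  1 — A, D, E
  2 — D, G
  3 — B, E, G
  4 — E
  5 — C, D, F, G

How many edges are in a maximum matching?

5

One maximum matching: 1→D, 2→G, 3→B, 4→E, 5→F.
All 5 left vertices are matched, so no larger matching exists.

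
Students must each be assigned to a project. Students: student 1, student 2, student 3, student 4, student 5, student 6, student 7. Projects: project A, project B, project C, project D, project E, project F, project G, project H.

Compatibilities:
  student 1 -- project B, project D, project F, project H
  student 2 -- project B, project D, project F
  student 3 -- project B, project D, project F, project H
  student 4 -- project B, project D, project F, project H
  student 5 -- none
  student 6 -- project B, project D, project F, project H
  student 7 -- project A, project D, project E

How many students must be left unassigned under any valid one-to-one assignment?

2

For example, pair student 1–project B, student 2–project D, student 3–project F, student 4–project H, student 7–project E.
The set {student 1, student 2, student 3, student 4, student 5, student 6} has only 4 neighbours ({project B, project D, project F, project H}), so by Hall's theorem at most 5 of the 7 students can be matched.
That matches 5 of the 7, leaving 2 unmatched; no matching can do better.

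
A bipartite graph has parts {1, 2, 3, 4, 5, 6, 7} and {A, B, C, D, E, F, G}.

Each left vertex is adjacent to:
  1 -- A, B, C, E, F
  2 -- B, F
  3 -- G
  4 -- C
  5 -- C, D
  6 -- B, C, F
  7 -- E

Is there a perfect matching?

Yes

One maximum matching: 1–A, 2–F, 3–G, 4–C, 5–D, 6–B, 7–E.
Every left vertex is matched, so this is a perfect matching.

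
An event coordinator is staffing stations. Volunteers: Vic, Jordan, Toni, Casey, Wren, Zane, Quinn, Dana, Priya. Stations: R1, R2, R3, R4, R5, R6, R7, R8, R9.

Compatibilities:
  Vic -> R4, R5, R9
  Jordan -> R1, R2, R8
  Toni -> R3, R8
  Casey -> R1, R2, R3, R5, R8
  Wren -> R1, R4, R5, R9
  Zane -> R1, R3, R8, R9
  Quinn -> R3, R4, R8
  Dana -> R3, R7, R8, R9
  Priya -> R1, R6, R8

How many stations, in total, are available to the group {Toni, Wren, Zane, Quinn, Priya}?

7

The union of neighbours of {Toni, Wren, Zane, Quinn, Priya} is {R1, R3, R4, R5, R6, R8, R9}, which has 7 elements.
Since |N(S)| = 7 ≥ |S| = 5, Hall's condition holds for this subset.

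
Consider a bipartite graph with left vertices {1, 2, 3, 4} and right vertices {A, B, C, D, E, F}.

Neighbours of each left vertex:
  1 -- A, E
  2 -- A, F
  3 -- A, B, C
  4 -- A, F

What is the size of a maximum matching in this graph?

For example, pair 1-E, 2-A, 3-B, 4-F.
All 4 left vertices are matched, so no larger matching exists.

4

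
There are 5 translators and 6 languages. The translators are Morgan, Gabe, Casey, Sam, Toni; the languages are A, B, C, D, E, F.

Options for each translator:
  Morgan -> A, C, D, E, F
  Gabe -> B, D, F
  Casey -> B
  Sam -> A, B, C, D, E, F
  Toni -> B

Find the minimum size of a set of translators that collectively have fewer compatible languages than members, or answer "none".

2

Take S = {Casey, Toni}. Its neighbourhood is {B}, so |N(S)| = 1 < |S| = 2.
No single vertex violates Hall's condition since each has at least one neighbour, so 2 is the minimum.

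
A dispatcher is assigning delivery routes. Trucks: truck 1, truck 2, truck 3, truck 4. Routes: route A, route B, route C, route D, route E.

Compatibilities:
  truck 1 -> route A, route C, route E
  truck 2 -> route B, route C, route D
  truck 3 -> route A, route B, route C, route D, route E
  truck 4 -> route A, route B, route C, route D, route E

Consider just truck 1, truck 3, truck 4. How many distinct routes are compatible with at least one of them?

The union of neighbours of {truck 1, truck 3, truck 4} is {route A, route B, route C, route D, route E}, which has 5 elements.
Since |N(S)| = 5 ≥ |S| = 3, Hall's condition holds for this subset.

5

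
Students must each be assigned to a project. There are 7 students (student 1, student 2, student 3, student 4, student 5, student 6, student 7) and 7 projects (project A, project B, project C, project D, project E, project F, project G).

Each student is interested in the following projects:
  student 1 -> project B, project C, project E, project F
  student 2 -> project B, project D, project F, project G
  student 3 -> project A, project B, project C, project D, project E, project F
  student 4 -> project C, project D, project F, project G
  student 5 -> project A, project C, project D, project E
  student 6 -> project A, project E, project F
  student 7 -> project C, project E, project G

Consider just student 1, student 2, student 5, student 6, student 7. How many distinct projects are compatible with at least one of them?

7

The union of neighbours of {student 1, student 2, student 5, student 6, student 7} is {project A, project B, project C, project D, project E, project F, project G}, which has 7 elements.
Since |N(S)| = 7 ≥ |S| = 5, Hall's condition holds for this subset.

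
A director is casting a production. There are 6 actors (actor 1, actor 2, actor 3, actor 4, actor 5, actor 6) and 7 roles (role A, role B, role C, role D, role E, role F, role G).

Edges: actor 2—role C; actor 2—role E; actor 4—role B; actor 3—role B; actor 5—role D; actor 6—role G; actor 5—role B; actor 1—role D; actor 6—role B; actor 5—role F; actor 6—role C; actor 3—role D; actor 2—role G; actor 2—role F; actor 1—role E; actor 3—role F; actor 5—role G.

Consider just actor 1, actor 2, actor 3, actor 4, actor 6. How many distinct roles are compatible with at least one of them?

6

The union of neighbours of {actor 1, actor 2, actor 3, actor 4, actor 6} is {role B, role C, role D, role E, role F, role G}, which has 6 elements.
Since |N(S)| = 6 ≥ |S| = 5, Hall's condition holds for this subset.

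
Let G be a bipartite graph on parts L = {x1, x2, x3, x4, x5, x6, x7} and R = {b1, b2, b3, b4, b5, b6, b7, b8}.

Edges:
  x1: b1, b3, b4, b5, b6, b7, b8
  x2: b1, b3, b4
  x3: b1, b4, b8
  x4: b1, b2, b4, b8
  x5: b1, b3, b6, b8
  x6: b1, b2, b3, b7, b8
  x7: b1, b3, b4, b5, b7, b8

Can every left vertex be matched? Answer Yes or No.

Yes

For example, pair x1-b5, x2-b4, x3-b8, x4-b2, x5-b3, x6-b1, x7-b7.
All 7 left vertices are covered.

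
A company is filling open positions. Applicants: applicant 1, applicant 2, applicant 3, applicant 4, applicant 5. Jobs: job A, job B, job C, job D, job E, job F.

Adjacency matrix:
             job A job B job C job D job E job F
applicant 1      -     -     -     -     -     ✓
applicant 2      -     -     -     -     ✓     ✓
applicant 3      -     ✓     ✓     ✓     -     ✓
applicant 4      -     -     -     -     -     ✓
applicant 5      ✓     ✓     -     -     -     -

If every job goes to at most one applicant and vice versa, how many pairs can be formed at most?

For example, pair applicant 1–job F, applicant 2–job E, applicant 3–job D, applicant 5–job A.
The set {applicant 1, applicant 4} has only 1 neighbour ({job F}), so by Hall's theorem at most 4 of the 5 applicants can be matched.

4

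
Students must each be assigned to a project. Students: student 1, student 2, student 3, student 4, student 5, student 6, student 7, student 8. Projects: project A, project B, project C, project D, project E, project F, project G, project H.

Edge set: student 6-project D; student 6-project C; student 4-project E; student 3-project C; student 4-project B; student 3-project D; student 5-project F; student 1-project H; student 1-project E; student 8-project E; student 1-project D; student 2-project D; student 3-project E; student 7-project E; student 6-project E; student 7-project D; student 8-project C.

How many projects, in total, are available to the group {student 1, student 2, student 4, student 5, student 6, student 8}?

The union of neighbours of {student 1, student 2, student 4, student 5, student 6, student 8} is {project B, project C, project D, project E, project F, project H}, which has 6 elements.
Since |N(S)| = 6 ≥ |S| = 6, Hall's condition holds for this subset.

6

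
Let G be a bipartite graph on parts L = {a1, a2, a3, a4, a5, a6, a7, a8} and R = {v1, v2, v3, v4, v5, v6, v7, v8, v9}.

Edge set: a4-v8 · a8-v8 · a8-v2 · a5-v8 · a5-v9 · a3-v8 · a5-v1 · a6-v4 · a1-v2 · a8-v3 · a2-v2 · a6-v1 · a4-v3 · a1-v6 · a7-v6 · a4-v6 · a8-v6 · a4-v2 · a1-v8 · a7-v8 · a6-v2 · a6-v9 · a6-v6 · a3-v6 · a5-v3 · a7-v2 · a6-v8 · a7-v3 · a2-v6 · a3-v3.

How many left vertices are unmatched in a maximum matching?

A valid assignment of size 6: a1–v8, a2–v6, a3–v3, a4–v2, a5–v9, a6–v1.
The set {a1, a2, a3, a4, a7, a8} has only 4 neighbours ({v2, v3, v6, v8}), so by Hall's theorem at most 6 of the 8 left vertices can be matched.
That matches 6 of the 8, leaving 2 unmatched; no matching can do better.

2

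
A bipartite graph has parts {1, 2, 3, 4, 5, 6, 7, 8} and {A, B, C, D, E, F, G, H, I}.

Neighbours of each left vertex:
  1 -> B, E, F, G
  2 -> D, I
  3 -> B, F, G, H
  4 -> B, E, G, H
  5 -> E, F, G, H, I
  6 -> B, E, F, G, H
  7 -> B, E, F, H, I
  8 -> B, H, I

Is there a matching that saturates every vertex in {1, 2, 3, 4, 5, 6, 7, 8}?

The set {1, 3, 4, 5, 6, 7, 8} has only 6 neighbours ({B, E, F, G, H, I}), so by Hall's theorem at most 7 of the 8 left vertices can be matched.
Hence no matching covers every left vertex.

No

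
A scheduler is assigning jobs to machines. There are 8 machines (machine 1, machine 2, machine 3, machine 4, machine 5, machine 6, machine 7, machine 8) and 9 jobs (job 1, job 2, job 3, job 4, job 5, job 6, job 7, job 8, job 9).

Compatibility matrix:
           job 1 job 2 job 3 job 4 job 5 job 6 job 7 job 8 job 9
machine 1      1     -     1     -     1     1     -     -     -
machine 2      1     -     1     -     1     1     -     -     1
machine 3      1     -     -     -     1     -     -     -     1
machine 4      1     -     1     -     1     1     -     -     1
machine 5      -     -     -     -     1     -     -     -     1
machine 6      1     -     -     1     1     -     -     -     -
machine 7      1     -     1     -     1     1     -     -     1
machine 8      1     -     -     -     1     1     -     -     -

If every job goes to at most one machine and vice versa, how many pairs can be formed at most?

6

A valid assignment of size 6: machine 1→job 6, machine 2→job 3, machine 3→job 1, machine 4→job 5, machine 5→job 9, machine 6→job 4.
The set {machine 1, machine 2, machine 3, machine 4, machine 5, machine 7, machine 8} has only 5 neighbours ({job 1, job 3, job 5, job 6, job 9}), so by Hall's theorem at most 6 of the 8 machines can be matched.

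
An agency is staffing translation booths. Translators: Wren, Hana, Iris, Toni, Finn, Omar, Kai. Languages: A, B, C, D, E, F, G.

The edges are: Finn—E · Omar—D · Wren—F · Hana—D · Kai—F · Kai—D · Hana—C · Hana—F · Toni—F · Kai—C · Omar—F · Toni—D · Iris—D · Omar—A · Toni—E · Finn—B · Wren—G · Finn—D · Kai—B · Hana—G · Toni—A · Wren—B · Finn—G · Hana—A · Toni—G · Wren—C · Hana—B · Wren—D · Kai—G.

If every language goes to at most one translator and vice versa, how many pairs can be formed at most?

For example, pair Wren-C, Hana-A, Iris-D, Toni-E, Finn-B, Omar-F, Kai-G.
All 7 translators are matched, so no larger matching exists.

7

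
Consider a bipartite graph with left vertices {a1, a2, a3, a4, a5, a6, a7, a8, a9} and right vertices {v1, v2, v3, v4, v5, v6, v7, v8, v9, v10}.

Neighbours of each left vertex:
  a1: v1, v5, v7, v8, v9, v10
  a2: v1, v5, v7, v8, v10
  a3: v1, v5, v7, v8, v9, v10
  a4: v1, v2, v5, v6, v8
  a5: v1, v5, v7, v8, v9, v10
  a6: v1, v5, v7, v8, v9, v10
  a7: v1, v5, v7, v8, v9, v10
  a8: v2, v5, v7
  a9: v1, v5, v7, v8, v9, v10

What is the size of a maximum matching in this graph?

For example, pair a1→v8, a2→v7, a3→v9, a4→v6, a5→v5, a6→v1, a7→v10, a8→v2.
The set {a1, a2, a3, a5, a6, a7, a9} has only 6 neighbours ({v1, v10, v5, v7, v8, v9}), so by Hall's theorem at most 8 of the 9 left vertices can be matched.

8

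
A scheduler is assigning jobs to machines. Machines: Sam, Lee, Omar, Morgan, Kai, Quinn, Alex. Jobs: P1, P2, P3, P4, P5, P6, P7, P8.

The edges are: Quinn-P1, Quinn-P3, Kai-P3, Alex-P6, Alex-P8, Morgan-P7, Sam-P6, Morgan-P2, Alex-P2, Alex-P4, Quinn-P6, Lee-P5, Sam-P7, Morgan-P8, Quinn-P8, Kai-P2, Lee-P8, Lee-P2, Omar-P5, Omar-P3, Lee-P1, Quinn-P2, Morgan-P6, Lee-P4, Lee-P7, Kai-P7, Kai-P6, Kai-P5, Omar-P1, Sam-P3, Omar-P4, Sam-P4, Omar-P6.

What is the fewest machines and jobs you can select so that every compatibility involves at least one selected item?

The 7 edges Sam–P4, Lee–P1, Omar–P6, Morgan–P7, Kai–P2, Quinn–P3, Alex–P8 form a matching, so any vertex cover needs at least 7 vertices (one per matched edge).
Conversely {Sam, Lee, Omar, Morgan, Kai, Quinn, Alex} meets every edge and has exactly 7 vertices, so 7 is optimal.

7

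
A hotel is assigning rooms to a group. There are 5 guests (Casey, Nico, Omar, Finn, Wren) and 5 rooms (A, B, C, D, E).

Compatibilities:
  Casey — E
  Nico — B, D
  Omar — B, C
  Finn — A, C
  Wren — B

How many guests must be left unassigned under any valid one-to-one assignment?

One maximum matching: Casey–E, Nico–D, Omar–C, Finn–A, Wren–B.
This saturates every guest, so 5 is the maximum.
That matches 5 of the 5, leaving 0 unmatched; no matching can do better.

0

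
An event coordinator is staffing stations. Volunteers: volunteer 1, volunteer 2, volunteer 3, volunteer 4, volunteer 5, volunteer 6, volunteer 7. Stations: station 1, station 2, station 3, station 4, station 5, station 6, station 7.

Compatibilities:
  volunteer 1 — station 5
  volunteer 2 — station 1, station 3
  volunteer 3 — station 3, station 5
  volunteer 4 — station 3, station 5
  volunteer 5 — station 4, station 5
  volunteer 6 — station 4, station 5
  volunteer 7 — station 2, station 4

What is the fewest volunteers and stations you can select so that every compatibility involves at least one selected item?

{volunteer 2, volunteer 7, station 3, station 4, station 5} is a vertex cover of size 5: every edge has an endpoint in this set.
No smaller cover exists because volunteer 1–station 5, volunteer 2–station 1, volunteer 3–station 3, volunteer 5–station 4, volunteer 7–station 2 is a matching of size 5, and a cover must include an endpoint of each of these disjoint edges (König's theorem).

5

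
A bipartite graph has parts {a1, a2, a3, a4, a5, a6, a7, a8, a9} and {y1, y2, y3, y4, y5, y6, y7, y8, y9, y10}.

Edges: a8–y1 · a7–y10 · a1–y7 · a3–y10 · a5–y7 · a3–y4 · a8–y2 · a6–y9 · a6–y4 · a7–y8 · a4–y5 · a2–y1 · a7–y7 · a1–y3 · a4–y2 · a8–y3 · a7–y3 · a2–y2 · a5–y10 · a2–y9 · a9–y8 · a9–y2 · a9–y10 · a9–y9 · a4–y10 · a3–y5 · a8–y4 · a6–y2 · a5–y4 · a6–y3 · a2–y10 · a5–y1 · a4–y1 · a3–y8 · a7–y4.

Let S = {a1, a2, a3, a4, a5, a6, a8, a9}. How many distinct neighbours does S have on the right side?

9

The union of neighbours of {a1, a2, a3, a4, a5, a6, a8, a9} is {y1, y2, y3, y4, y5, y7, y8, y9, y10}, which has 9 elements.
Since |N(S)| = 9 ≥ |S| = 8, Hall's condition holds for this subset.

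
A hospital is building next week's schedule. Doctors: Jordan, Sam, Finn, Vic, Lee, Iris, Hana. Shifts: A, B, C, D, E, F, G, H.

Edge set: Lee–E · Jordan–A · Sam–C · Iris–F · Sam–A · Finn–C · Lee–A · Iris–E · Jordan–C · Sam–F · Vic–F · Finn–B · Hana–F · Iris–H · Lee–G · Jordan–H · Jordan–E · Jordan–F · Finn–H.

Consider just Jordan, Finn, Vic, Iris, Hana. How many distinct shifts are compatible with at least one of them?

The union of neighbours of {Jordan, Finn, Vic, Iris, Hana} is {A, B, C, E, F, H}, which has 6 elements.
Since |N(S)| = 6 ≥ |S| = 5, Hall's condition holds for this subset.

6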